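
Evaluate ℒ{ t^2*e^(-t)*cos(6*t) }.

2*(s + 1)*(s^2 + 2*s - 107)/(s^2 + 2*s + 37)^3

L{cos(6t)} = s/(s^2 + 36).
Multiplying by e^(-t) shifts s → s + 1, so L{e^(-t)*cos(6*t)} = (s + 1)/((s + 1)^2 + 36).
Then apply L{t^2·g(t)} = (-1)^2 d^2/ds^2[G(s)] with G(s) = (s + 1)/((s + 1)^2 + 36):
differentiating 2 times and applying the sign gives 2*(s + 1)*(s^2 + 2*s - 107)/(s^2 + 2*s + 37)^3.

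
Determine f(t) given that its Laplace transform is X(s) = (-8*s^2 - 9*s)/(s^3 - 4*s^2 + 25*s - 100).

f(t) = -4*exp(4*t) - 5*sin(5*t) - 4*cos(5*t)

Factor the denominator: s^3 - 4*s^2 + 25*s - 100 = (s - 4)*(s^2 + 25).
Partial fraction decomposition gives [-4/(s - 4)] + [-4*s/(s^2 + 25)] + [-25/(s^2 + 25)].
Invert each term: -4/(s - 4) ↔ -4e^(4t); -4·s/(s^2 + 25) ↔ -4cos(5t); -5·5/(s^2 + 25) ↔ -5sin(5t).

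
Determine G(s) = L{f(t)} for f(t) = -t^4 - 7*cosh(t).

G(s) = -7*s/(s^2 - 1) - 24/s^5

Apply the Laplace transform termwise.
(-7)·[L{cosh(t)} = s/(s^2 - 1)]; (-1)·[L{t^4} = 4!/s^5 = 24/s^5].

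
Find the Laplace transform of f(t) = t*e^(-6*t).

L{e^(-6t)} = 1/(s + 6).
Then apply L{t·g(t)} = -d/ds[H(s)] with H(s) = 1/(s + 6):
differentiating 1 time and applying the sign gives (s + 6)^(-2).

(s + 6)^(-2)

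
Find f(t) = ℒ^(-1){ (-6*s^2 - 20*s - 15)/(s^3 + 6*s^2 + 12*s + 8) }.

f(t) = t^2*exp(-2*t)/2 + 4*t*exp(-2*t) - 6*exp(-2*t)

Factor the denominator: s^3 + 6*s^2 + 12*s + 8 = (s + 2)^3.
Partial fraction decomposition gives [-6/(s + 2)] + [4/(s + 2)^2] + [(s + 2)^(-3)].
Invert each term: -6/(s + 2) ↔ -6e^(-2t); 4/(s + 2)^2 ↔ 4t·e^(-2t); 1/(s + 2)^3 ↔ (1/2)t^2·e^(-2t).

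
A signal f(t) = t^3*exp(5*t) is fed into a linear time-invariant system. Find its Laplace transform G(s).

L{t^3} = 3!/s^4 = 6/s^4.
By the first shifting theorem, multiplying by e^(5t) replaces s with s - 5.

G(s) = 6/(s - 5)^4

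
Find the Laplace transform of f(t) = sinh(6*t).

6/(s^2 - 36)

L{sinh(6t)} = 6/(s^2 - 36).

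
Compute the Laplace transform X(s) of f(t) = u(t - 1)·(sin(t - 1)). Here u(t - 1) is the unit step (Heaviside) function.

By the second shifting theorem, L{u(t - c)·g(t - c)} = e^(-cs)·G(s) with c = 1 and G(s) = L{g(t)}.
L{sin(t)} = 1/(s^2 + 1).

X(s) = exp(-s)/(s^2 + 1)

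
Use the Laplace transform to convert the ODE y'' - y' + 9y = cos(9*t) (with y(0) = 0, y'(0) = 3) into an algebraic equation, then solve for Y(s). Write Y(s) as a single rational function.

Laplace-transform each side.
The derivative rules (L{y''} = s^2 Y - s·y(0) - y'(0) and L{y'} = sY - y(0), with y(0) = 0, y'(0) = 3) turn the left side into (s^2 - s + 9)Y - (3).
The right side is L{cos(9*t)} = s/(s^2 + 81).
So (s^2 - s + 9)Y = s/(s^2 + 81) + (3).
Solve for Y(s) and write it as one ratio of polynomials.

Y(s) = (3*s^2 + s + 243)/(s^4 - s^3 + 90*s^2 - 81*s + 729)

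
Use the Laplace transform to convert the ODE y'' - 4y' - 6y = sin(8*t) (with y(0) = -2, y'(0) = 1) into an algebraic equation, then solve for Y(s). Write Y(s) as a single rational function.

Y(s) = (-2*s^3 + 9*s^2 - 128*s + 584)/(s^4 - 4*s^3 + 58*s^2 - 256*s - 384)

Transform both sides with L{·}.
The derivative rules (L{y''} = s^2 Y - s·y(0) - y'(0) and L{y'} = sY - y(0), with y(0) = -2, y'(0) = 1) turn the left side into (s^2 - 4*s - 6)Y - (-2*s + 9).
The right side is L{sin(8*t)} = 8/(s^2 + 64).
So (s^2 - 4*s - 6)Y = 8/(s^2 + 64) + (-2*s + 9).
Solve for Y(s) and write it as one ratio of polynomials.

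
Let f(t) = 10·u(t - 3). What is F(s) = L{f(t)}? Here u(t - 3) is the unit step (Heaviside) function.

By the second shifting theorem, L{u(t - c)·g(t - c)} = e^(-cs)·G(s) with c = 3 and G(s) = L{g(t)}.
L{10} = 10/s.

F(s) = 10*exp(-3*s)/s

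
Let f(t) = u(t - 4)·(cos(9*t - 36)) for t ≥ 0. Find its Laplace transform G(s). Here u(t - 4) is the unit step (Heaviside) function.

By the second shifting theorem, L{u(t - c)·g(t - c)} = e^(-cs)·H(s) with c = 4 and H(s) = L{g(t)}.
L{cos(9t)} = s/(s^2 + 81).

G(s) = s*exp(-4*s)/(s^2 + 81)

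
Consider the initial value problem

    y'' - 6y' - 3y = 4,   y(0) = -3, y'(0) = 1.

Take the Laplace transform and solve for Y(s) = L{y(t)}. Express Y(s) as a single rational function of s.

Y(s) = (-3*s^2 + 19*s + 4)/(s^3 - 6*s^2 - 3*s)

Laplace-transform each side.
Using L{y''} = s^2 Y - s·y(0) - y'(0) and L{y'} = sY - y(0), with y(0) = -3, y'(0) = 1, the left side becomes (s^2 - 6*s - 3)Y - (-3*s + 19).
The right side is L{4} = 4/s.
So (s^2 - 6*s - 3)Y = 4/s + (-3*s + 19).
Solve for Y(s) and write it as one ratio of polynomials.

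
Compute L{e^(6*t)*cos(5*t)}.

L{cos(5t)} = s/(s^2 + 25).
By the first shifting theorem, multiplying by e^(6t) replaces s with s - 6.

(s - 6)/((s - 6)^2 + 25)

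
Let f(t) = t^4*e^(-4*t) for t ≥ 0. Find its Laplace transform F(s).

L{t^4} = 4!/s^5 = 24/s^5.
By the first shifting theorem, multiplying by e^(-4t) replaces s with s + 4.

F(s) = 24/(s + 4)^5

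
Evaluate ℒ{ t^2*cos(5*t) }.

2*s*(s^2 - 75)/(s^2 + 25)^3

L{cos(5t)} = s/(s^2 + 25).
Then apply L{t^2·g(t)} = (-1)^2 d^2/ds^2[H(s)] with H(s) = s/(s^2 + 25):
differentiating 2 times and applying the sign gives 2*s*(s^2 - 75)/(s^2 + 25)^3.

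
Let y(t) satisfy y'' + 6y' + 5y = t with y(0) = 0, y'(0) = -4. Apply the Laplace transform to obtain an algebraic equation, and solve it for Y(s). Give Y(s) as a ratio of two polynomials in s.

Laplace-transform each side.
The derivative rules (L{y''} = s^2 Y - s·y(0) - y'(0) and L{y'} = sY - y(0), with y(0) = 0, y'(0) = -4) turn the left side into (s^2 + 6*s + 5)Y - (-4).
The right side is L{t} = s^(-2).
So (s^2 + 6*s + 5)Y = s^(-2) + (-4).
Isolate Y and clear denominators.

Y(s) = (-4*s^2 + 1)/(s^4 + 6*s^3 + 5*s^2)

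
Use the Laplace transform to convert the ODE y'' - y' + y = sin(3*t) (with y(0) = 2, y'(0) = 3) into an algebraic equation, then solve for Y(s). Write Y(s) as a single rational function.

Y(s) = (2*s^3 + s^2 + 18*s + 12)/(s^4 - s^3 + 10*s^2 - 9*s + 9)

Take the Laplace transform of both sides.
The derivative rules (L{y''} = s^2 Y - s·y(0) - y'(0) and L{y'} = sY - y(0), with y(0) = 2, y'(0) = 3) turn the left side into (s^2 - s + 1)Y - (2*s + 1).
The right side is L{sin(3*t)} = 3/(s^2 + 9).
So (s^2 - s + 1)Y = 3/(s^2 + 9) + (2*s + 1).
Isolate Y and clear denominators.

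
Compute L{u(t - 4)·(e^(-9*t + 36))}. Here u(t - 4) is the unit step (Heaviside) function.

By the second shifting theorem, L{u(t - c)·g(t - c)} = e^(-cs)·G(s) with c = 4 and G(s) = L{g(t)}.
L{e^(-9t)} = 1/(s + 9).

exp(-4*s)/(s + 9)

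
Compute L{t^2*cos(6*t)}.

2*s*(s^2 - 108)/(s^2 + 36)^3

L{cos(6t)} = s/(s^2 + 36).
Then apply L{t^2·g(t)} = (-1)^2 d^2/ds^2[H(s)] with H(s) = s/(s^2 + 36):
differentiating 2 times and applying the sign gives 2*s*(s^2 - 108)/(s^2 + 36)^3.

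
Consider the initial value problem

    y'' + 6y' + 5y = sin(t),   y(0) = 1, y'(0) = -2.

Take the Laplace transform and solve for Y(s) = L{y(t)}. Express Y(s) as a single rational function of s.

Y(s) = (s^3 + 4*s^2 + s + 5)/(s^4 + 6*s^3 + 6*s^2 + 6*s + 5)

Laplace-transform each side.
The derivative rules (L{y''} = s^2 Y - s·y(0) - y'(0) and L{y'} = sY - y(0), with y(0) = 1, y'(0) = -2) turn the left side into (s^2 + 6*s + 5)Y - (s + 4).
The right side is L{sin(t)} = 1/(s^2 + 1).
So (s^2 + 6*s + 5)Y = 1/(s^2 + 1) + (s + 4).
Solve for Y(s) and write it as one ratio of polynomials.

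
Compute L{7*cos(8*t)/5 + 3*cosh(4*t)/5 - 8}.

Apply the Laplace transform termwise.
L{-8} = -8/s; (3/5)·[L{cosh(4t)} = s/(s^2 - 16)]; (7/5)·[L{cos(8t)} = s/(s^2 + 64)].

7*s/(5*(s^2 + 64)) + 3*s/(5*(s^2 - 16)) - 8/s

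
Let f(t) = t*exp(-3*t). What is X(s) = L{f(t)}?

X(s) = (s + 3)^(-2)

L{e^(-3t)} = 1/(s + 3).
Then apply L{t·g(t)} = -d/ds[G(s)] with G(s) = 1/(s + 3):
differentiating 1 time and applying the sign gives (s + 3)^(-2).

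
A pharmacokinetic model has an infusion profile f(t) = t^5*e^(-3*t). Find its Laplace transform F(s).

L{t^5} = 5!/s^6 = 120/s^6.
By the first shifting theorem, multiplying by e^(-3t) replaces s with s + 3.

F(s) = 120/(s + 3)^6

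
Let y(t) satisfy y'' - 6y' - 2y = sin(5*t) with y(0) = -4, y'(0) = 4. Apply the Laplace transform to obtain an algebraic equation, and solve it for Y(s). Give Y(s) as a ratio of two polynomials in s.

Take the Laplace transform of both sides.
The derivative rules (L{y''} = s^2 Y - s·y(0) - y'(0) and L{y'} = sY - y(0), with y(0) = -4, y'(0) = 4) turn the left side into (s^2 - 6*s - 2)Y - (-4*s + 28).
The right side is L{sin(5*t)} = 5/(s^2 + 25).
So (s^2 - 6*s - 2)Y = 5/(s^2 + 25) + (-4*s + 28).
Divide through and combine into a single rational function.

Y(s) = (-4*s^3 + 28*s^2 - 100*s + 705)/(s^4 - 6*s^3 + 23*s^2 - 150*s - 50)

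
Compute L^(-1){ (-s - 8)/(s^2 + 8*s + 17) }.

Complete the square in the denominator: s^2 + 8*s + 17 = (s + 4)^2 + 1^2.
Split the numerator to match: -s - 8 = -1·(s + 4) - 4·1.
Invert each term: -1·(s + 4)/((s + 4)^2 + 1) ↔ -e^(-4t)cos(t); -4·1/((s + 4)^2 + 1) ↔ -4e^(-4t)sin(t).

-4*exp(-4*t)*sin(t) - exp(-4*t)*cos(t)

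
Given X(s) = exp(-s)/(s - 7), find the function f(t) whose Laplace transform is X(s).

f(t) = Heaviside(t - 1)*(exp(7*t - 7))

The factor e^(-s) signals a time shift by c = 1 (second shifting theorem).
L{e^(7t)} = 1/(s - 7), so L^-1{1/(s - 7)} = exp(7*t).
Hence the inverse is u(t - 1) times that function evaluated at t - 1.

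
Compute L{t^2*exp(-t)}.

2/(s + 1)^3

L{e^(-t)} = 1/(s + 1).
Then apply L{t^2·g(t)} = (-1)^2 d^2/ds^2[G(s)] with G(s) = 1/(s + 1):
differentiating 2 times and applying the sign gives 2/(s + 1)^3.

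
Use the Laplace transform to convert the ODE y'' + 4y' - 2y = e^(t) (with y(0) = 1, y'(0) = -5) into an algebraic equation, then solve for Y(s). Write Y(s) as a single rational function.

Laplace-transform each side.
With L{y''} = s^2 Y - s·y(0) - y'(0) and L{y'} = sY - y(0), with y(0) = 1, y'(0) = -5: the LHS transforms to (s^2 + 4*s - 2)Y - (s - 1).
The right side is L{e^(t)} = 1/(s - 1).
So (s^2 + 4*s - 2)Y = 1/(s - 1) + (s - 1).
Divide through and combine into a single rational function.

Y(s) = (s^2 - 2*s + 2)/(s^3 + 3*s^2 - 6*s + 2)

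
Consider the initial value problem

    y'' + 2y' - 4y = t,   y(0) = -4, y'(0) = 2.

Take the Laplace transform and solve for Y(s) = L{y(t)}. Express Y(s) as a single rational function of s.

Y(s) = (-4*s^3 - 6*s^2 + 1)/(s^4 + 2*s^3 - 4*s^2)

Laplace-transform each side.
The derivative rules (L{y''} = s^2 Y - s·y(0) - y'(0) and L{y'} = sY - y(0), with y(0) = -4, y'(0) = 2) turn the left side into (s^2 + 2*s - 4)Y - (-4*s - 6).
The right side is L{t} = s^(-2).
So (s^2 + 2*s - 4)Y = s^(-2) + (-4*s - 6).
Divide through and combine into a single rational function.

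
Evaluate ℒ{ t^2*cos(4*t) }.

L{cos(4t)} = s/(s^2 + 16).
Then apply L{t^2·g(t)} = (-1)^2 d^2/ds^2[G(s)] with G(s) = s/(s^2 + 16):
differentiating 2 times and applying the sign gives 2*s*(s^2 - 48)/(s^2 + 16)^3.

2*s*(s^2 - 48)/(s^2 + 16)^3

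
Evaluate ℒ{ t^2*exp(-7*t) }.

L{e^(-7t)} = 1/(s + 7).
Then apply L{t^2·g(t)} = (-1)^2 d^2/ds^2[G(s)] with G(s) = 1/(s + 7):
differentiating 2 times and applying the sign gives 2/(s + 7)^3.

2/(s + 7)^3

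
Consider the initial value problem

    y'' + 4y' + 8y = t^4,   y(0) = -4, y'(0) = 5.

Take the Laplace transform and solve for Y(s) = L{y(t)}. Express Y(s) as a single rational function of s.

Y(s) = (-4*s^6 - 11*s^5 + 24)/(s^7 + 4*s^6 + 8*s^5)

Take the Laplace transform of both sides.
The derivative rules (L{y''} = s^2 Y - s·y(0) - y'(0) and L{y'} = sY - y(0), with y(0) = -4, y'(0) = 5) turn the left side into (s^2 + 4*s + 8)Y - (-4*s - 11).
The right side is L{t^4} = 24/s^5.
So (s^2 + 4*s + 8)Y = 24/s^5 + (-4*s - 11).
Solve for Y(s) and write it as one ratio of polynomials.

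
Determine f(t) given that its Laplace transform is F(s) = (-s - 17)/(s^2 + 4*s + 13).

Complete the square in the denominator: s^2 + 4*s + 13 = (s + 2)^2 + 3^2.
Split the numerator to match: -s - 17 = -1·(s + 2) - 5·3.
Invert each term: -1·(s + 2)/((s + 2)^2 + 9) ↔ -e^(-2t)cos(3t); -5·3/((s + 2)^2 + 9) ↔ -5e^(-2t)sin(3t).

f(t) = -5*exp(-2*t)*sin(3*t) - exp(-2*t)*cos(3*t)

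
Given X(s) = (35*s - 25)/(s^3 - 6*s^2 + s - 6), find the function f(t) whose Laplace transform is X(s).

Factor the denominator: s^3 - 6*s^2 + s - 6 = (s - 6)*(s^2 + 1).
Partial fraction decomposition gives [5/(s - 6)] + [-5*s/(s^2 + 1)] + [5/(s^2 + 1)].
Invert each term: 5/(s - 6) ↔ 5e^(6t); -5·s/(s^2 + 1) ↔ -5cos(t); 5·1/(s^2 + 1) ↔ 5sin(t).

f(t) = 5*exp(6*t) + 5*sin(t) - 5*cos(t)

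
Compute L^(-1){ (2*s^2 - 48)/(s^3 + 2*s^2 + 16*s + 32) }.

Factor the denominator: s^3 + 2*s^2 + 16*s + 32 = (s + 2)*(s^2 + 16).
Partial fraction decomposition gives [-2/(s + 2)] + [4*s/(s^2 + 16)] + [-8/(s^2 + 16)].
Invert each term: -2/(s + 2) ↔ -2e^(-2t); 4·s/(s^2 + 16) ↔ 4cos(4t); -2·4/(s^2 + 16) ↔ -2sin(4t).

-2*sin(4*t) + 4*cos(4*t) - 2*exp(-2*t)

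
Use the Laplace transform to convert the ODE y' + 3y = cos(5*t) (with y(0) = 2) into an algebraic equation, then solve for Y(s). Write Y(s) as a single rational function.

Y(s) = (2*s^2 + s + 50)/(s^3 + 3*s^2 + 25*s + 75)

Take the Laplace transform of both sides.
The derivative rules (L{y'} = sY - y(0) = sY - 2) turn the left side into (s + 3)Y - (2).
The right side is L{cos(5*t)} = s/(s^2 + 25).
So (s + 3)Y = s/(s^2 + 25) + (2).
Solve for Y(s) and write it as one ratio of polynomials.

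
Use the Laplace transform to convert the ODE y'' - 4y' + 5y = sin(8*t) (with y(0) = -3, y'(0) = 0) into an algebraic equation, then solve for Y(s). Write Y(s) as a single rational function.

Laplace-transform each side.
The derivative rules (L{y''} = s^2 Y - s·y(0) - y'(0) and L{y'} = sY - y(0), with y(0) = -3, y'(0) = 0) turn the left side into (s^2 - 4*s + 5)Y - (-3*s + 12).
The right side is L{sin(8*t)} = 8/(s^2 + 64).
So (s^2 - 4*s + 5)Y = 8/(s^2 + 64) + (-3*s + 12).
Divide through and combine into a single rational function.

Y(s) = (-3*s^3 + 12*s^2 - 192*s + 776)/(s^4 - 4*s^3 + 69*s^2 - 256*s + 320)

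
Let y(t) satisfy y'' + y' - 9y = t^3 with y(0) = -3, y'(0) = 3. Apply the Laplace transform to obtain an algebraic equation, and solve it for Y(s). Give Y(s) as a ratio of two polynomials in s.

Y(s) = (-3*s^5 + 6)/(s^6 + s^5 - 9*s^4)

Apply the Laplace transform to the equation.
With L{y''} = s^2 Y - s·y(0) - y'(0) and L{y'} = sY - y(0), with y(0) = -3, y'(0) = 3: the LHS transforms to (s^2 + s - 9)Y - (-3*s).
The right side is L{t^3} = 6/s^4.
So (s^2 + s - 9)Y = 6/s^4 + (-3*s).
Solve for Y(s) and write it as one ratio of polynomials.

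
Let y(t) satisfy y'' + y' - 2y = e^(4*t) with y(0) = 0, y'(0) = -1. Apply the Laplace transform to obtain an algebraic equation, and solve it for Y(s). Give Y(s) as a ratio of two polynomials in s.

Y(s) = (-s + 5)/(s^3 - 3*s^2 - 6*s + 8)

Take the Laplace transform of both sides.
The derivative rules (L{y''} = s^2 Y - s·y(0) - y'(0) and L{y'} = sY - y(0), with y(0) = 0, y'(0) = -1) turn the left side into (s^2 + s - 2)Y - (-1).
The right side is L{e^(4*t)} = 1/(s - 4).
So (s^2 + s - 2)Y = 1/(s - 4) + (-1).
Solve for Y(s) and write it as one ratio of polynomials.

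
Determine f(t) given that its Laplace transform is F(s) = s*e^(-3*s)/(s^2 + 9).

The factor e^(-3s) signals a time shift by c = 3 (second shifting theorem).
L{cos(3t)} = s/(s^2 + 9), so L^-1{s/(s^2 + 9)} = cos(3*t).
Hence the inverse is u(t - 3) times that function evaluated at t - 3.

f(t) = Heaviside(t - 3)*(cos(3*t - 9))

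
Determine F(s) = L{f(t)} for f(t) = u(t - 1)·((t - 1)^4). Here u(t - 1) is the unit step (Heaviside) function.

F(s) = 24*exp(-s)/s^5

By the second shifting theorem, L{u(t - c)·g(t - c)} = e^(-cs)·G(s) with c = 1 and G(s) = L{g(t)}.
L{t^4} = 4!/s^5 = 24/s^5.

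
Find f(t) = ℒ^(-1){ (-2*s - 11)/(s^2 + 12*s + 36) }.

f(t) = t*exp(-6*t) - 2*exp(-6*t)

Factor the denominator: s^2 + 12*s + 36 = (s + 6)^2.
Partial fraction decomposition gives [-2/(s + 6)] + [(s + 6)^(-2)].
Invert each term: -2/(s + 6) ↔ -2e^(-6t); 1/(s + 6)^2 ↔ t·e^(-6t).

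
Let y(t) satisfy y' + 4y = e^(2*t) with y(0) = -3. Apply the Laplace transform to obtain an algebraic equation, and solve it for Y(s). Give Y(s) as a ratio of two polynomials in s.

Y(s) = (-3*s + 7)/(s^2 + 2*s - 8)

Take the Laplace transform of both sides.
With L{y'} = sY - y(0) = sY - (-3): the LHS transforms to (s + 4)Y - (-3).
The right side is L{e^(2*t)} = 1/(s - 2).
So (s + 4)Y = 1/(s - 2) + (-3).
Solve for Y(s) and write it as one ratio of polynomials.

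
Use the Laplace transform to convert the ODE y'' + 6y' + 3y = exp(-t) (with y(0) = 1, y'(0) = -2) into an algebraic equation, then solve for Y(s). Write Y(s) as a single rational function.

Transform both sides with L{·}.
Using L{y''} = s^2 Y - s·y(0) - y'(0) and L{y'} = sY - y(0), with y(0) = 1, y'(0) = -2, the left side becomes (s^2 + 6*s + 3)Y - (s + 4).
The right side is L{exp(-t)} = 1/(s + 1).
So (s^2 + 6*s + 3)Y = 1/(s + 1) + (s + 4).
Divide through and combine into a single rational function.

Y(s) = (s^2 + 5*s + 5)/(s^3 + 7*s^2 + 9*s + 3)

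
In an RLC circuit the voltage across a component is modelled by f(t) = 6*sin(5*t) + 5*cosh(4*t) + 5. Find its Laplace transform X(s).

Apply the Laplace transform termwise.
(6)·[L{sin(5t)} = 5/(s^2 + 25)]; (5)·[L{cosh(4t)} = s/(s^2 - 16)]; L{5} = 5/s.

X(s) = 5*s/(s^2 - 16) + 30/(s^2 + 25) + 5/s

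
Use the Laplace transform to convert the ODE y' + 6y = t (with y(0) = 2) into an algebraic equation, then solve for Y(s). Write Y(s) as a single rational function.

Y(s) = (2*s^2 + 1)/(s^3 + 6*s^2)

Laplace-transform each side.
Using L{y'} = sY - y(0) = sY - 2, the left side becomes (s + 6)Y - (2).
The right side is L{t} = s^(-2).
So (s + 6)Y = s^(-2) + (2).
Solve for Y(s) and write it as one ratio of polynomials.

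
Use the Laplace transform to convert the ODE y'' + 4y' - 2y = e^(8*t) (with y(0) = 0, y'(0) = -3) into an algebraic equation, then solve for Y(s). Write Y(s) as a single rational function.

Take the Laplace transform of both sides.
Using L{y''} = s^2 Y - s·y(0) - y'(0) and L{y'} = sY - y(0), with y(0) = 0, y'(0) = -3, the left side becomes (s^2 + 4*s - 2)Y - (-3).
The right side is L{e^(8*t)} = 1/(s - 8).
So (s^2 + 4*s - 2)Y = 1/(s - 8) + (-3).
Solve for Y(s) and write it as one ratio of polynomials.

Y(s) = (-3*s + 25)/(s^3 - 4*s^2 - 34*s + 16)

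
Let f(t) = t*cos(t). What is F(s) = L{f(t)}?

F(s) = (s - 1)*(s + 1)/(s^2 + 1)^2

L{cos(t)} = s/(s^2 + 1).
Then apply L{t·g(t)} = -d/ds[G(s)] with G(s) = s/(s^2 + 1):
differentiating 1 time and applying the sign gives (s - 1)*(s + 1)/(s^2 + 1)^2.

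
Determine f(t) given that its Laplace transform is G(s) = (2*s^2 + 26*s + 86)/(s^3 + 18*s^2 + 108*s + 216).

f(t) = t^2*exp(-6*t) + 2*t*exp(-6*t) + 2*exp(-6*t)

Factor the denominator: s^3 + 18*s^2 + 108*s + 216 = (s + 6)^3.
Partial fraction decomposition gives [2/(s + 6)] + [2/(s + 6)^2] + [2/(s + 6)^3].
Invert each term: 2/(s + 6) ↔ 2e^(-6t); 2/(s + 6)^2 ↔ 2t·e^(-6t); 2/(s + 6)^3 ↔ (1)t^2·e^(-6t).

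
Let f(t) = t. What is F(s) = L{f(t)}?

L{t} = 1!/s^2 = 1/s^2.

F(s) = s^(-2)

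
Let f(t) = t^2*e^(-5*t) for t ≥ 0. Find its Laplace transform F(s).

L{t^2} = 2!/s^3 = 2/s^3.
By the first shifting theorem, multiplying by e^(-5t) replaces s with s + 5.

F(s) = 2/(s + 5)^3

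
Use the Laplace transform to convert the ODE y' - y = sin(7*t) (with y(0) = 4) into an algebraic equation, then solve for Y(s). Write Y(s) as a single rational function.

Y(s) = (4*s^2 + 203)/(s^3 - s^2 + 49*s - 49)

Apply the Laplace transform to the equation.
The derivative rules (L{y'} = sY - y(0) = sY - 4) turn the left side into (s - 1)Y - (4).
The right side is L{sin(7*t)} = 7/(s^2 + 49).
So (s - 1)Y = 7/(s^2 + 49) + (4).
Solve for Y(s) and write it as one ratio of polynomials.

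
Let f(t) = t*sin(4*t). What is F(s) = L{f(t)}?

F(s) = 8*s/(s^2 + 16)^2

L{sin(4t)} = 4/(s^2 + 16).
Then apply L{t·g(t)} = -d/ds[G(s)] with G(s) = 4/(s^2 + 16):
differentiating 1 time and applying the sign gives 8*s/(s^2 + 16)^2.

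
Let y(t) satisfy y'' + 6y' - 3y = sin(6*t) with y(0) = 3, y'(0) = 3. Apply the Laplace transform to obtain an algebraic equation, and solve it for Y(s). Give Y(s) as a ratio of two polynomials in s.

Take the Laplace transform of both sides.
With L{y''} = s^2 Y - s·y(0) - y'(0) and L{y'} = sY - y(0), with y(0) = 3, y'(0) = 3: the LHS transforms to (s^2 + 6*s - 3)Y - (3*s + 21).
The right side is L{sin(6*t)} = 6/(s^2 + 36).
So (s^2 + 6*s - 3)Y = 6/(s^2 + 36) + (3*s + 21).
Divide through and combine into a single rational function.

Y(s) = (3*s^3 + 21*s^2 + 108*s + 762)/(s^4 + 6*s^3 + 33*s^2 + 216*s - 108)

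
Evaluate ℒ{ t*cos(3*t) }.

L{cos(3t)} = s/(s^2 + 9).
Then apply L{t·g(t)} = -d/ds[H(s)] with H(s) = s/(s^2 + 9):
differentiating 1 time and applying the sign gives (s - 3)*(s + 3)/(s^2 + 9)^2.

(s - 3)*(s + 3)/(s^2 + 9)^2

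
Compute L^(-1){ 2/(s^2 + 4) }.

Since L{sin(2t)} = 2/(s^2 + 4), the inverse is sin(2*t).

sin(2*t)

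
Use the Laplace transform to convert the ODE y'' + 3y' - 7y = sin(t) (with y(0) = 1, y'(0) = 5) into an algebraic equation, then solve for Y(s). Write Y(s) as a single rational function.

Take the Laplace transform of both sides.
With L{y''} = s^2 Y - s·y(0) - y'(0) and L{y'} = sY - y(0), with y(0) = 1, y'(0) = 5: the LHS transforms to (s^2 + 3*s - 7)Y - (s + 8).
The right side is L{sin(t)} = 1/(s^2 + 1).
So (s^2 + 3*s - 7)Y = 1/(s^2 + 1) + (s + 8).
Divide through and combine into a single rational function.

Y(s) = (s^3 + 8*s^2 + s + 9)/(s^4 + 3*s^3 - 6*s^2 + 3*s - 7)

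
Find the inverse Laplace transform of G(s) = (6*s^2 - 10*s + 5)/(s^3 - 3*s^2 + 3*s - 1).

t^2*exp(t)/2 + 2*t*exp(t) + 6*exp(t)

Factor the denominator: s^3 - 3*s^2 + 3*s - 1 = (s - 1)^3.
Partial fraction decomposition gives [6/(s - 1)] + [2/(s - 1)^2] + [(s - 1)^(-3)].
Invert each term: 6/(s - 1) ↔ 6e^(t); 2/(s - 1)^2 ↔ 2t·e^(t); 1/(s - 1)^3 ↔ (1/2)t^2·e^(t).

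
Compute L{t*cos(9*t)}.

L{cos(9t)} = s/(s^2 + 81).
Then apply L{t·g(t)} = -d/ds[G(s)] with G(s) = s/(s^2 + 81):
differentiating 1 time and applying the sign gives (s - 9)*(s + 9)/(s^2 + 81)^2.

(s - 9)*(s + 9)/(s^2 + 81)^2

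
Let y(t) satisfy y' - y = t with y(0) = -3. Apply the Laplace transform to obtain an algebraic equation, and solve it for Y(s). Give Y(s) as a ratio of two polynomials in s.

Take the Laplace transform of both sides.
With L{y'} = sY - y(0) = sY - (-3): the LHS transforms to (s - 1)Y - (-3).
The right side is L{t} = s^(-2).
So (s - 1)Y = s^(-2) + (-3).
Isolate Y and clear denominators.

Y(s) = (-3*s^2 + 1)/(s^3 - s^2)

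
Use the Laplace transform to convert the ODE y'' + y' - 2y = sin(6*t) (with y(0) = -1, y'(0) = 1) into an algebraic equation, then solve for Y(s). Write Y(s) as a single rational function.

Transform both sides with L{·}.
The derivative rules (L{y''} = s^2 Y - s·y(0) - y'(0) and L{y'} = sY - y(0), with y(0) = -1, y'(0) = 1) turn the left side into (s^2 + s - 2)Y - (-s).
The right side is L{sin(6*t)} = 6/(s^2 + 36).
So (s^2 + s - 2)Y = 6/(s^2 + 36) + (-s).
Divide through and combine into a single rational function.

Y(s) = (-s^3 - 36*s + 6)/(s^4 + s^3 + 34*s^2 + 36*s - 72)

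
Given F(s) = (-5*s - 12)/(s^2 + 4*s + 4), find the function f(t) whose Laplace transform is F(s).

f(t) = -2*t*exp(-2*t) - 5*exp(-2*t)

Factor the denominator: s^2 + 4*s + 4 = (s + 2)^2.
Partial fraction decomposition gives [-5/(s + 2)] + [-2/(s + 2)^2].
Invert each term: -5/(s + 2) ↔ -5e^(-2t); -2/(s + 2)^2 ↔ -2t·e^(-2t).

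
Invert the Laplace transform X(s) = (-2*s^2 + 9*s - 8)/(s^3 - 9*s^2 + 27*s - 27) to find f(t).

f(t) = t^2*exp(3*t)/2 - 3*t*exp(3*t) - 2*exp(3*t)

Factor the denominator: s^3 - 9*s^2 + 27*s - 27 = (s - 3)^3.
Partial fraction decomposition gives [-2/(s - 3)] + [-3/(s - 3)^2] + [(s - 3)^(-3)].
Invert each term: -2/(s - 3) ↔ -2e^(3t); -3/(s - 3)^2 ↔ -3t·e^(3t); 1/(s - 3)^3 ↔ (1/2)t^2·e^(3t).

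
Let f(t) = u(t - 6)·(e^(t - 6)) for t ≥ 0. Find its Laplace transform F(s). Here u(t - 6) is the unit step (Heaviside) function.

By the second shifting theorem, L{u(t - c)·g(t - c)} = e^(-cs)·G(s) with c = 6 and G(s) = L{g(t)}.
L{e^(t)} = 1/(s - 1).

F(s) = exp(-6*s)/(s - 1)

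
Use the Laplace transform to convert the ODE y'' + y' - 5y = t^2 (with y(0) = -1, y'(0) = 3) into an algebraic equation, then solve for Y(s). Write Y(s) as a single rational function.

Apply the Laplace transform to the equation.
With L{y''} = s^2 Y - s·y(0) - y'(0) and L{y'} = sY - y(0), with y(0) = -1, y'(0) = 3: the LHS transforms to (s^2 + s - 5)Y - (-s + 2).
The right side is L{t^2} = 2/s^3.
So (s^2 + s - 5)Y = 2/s^3 + (-s + 2).
Solve for Y(s) and write it as one ratio of polynomials.

Y(s) = (-s^4 + 2*s^3 + 2)/(s^5 + s^4 - 5*s^3)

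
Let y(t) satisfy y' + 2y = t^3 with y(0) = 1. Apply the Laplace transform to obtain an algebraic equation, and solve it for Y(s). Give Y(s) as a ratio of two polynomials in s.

Y(s) = (s^4 + 6)/(s^5 + 2*s^4)

Laplace-transform each side.
Using L{y'} = sY - y(0) = sY - 1, the left side becomes (s + 2)Y - (1).
The right side is L{t^3} = 6/s^4.
So (s + 2)Y = 6/s^4 + (1).
Solve for Y(s) and write it as one ratio of polynomials.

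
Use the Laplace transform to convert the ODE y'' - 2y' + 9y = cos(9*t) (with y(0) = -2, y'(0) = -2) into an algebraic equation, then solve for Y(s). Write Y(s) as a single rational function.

Y(s) = (-2*s^3 + 2*s^2 - 161*s + 162)/(s^4 - 2*s^3 + 90*s^2 - 162*s + 729)

Apply the Laplace transform to the equation.
With L{y''} = s^2 Y - s·y(0) - y'(0) and L{y'} = sY - y(0), with y(0) = -2, y'(0) = -2: the LHS transforms to (s^2 - 2*s + 9)Y - (-2*s + 2).
The right side is L{cos(9*t)} = s/(s^2 + 81).
So (s^2 - 2*s + 9)Y = s/(s^2 + 81) + (-2*s + 2).
Isolate Y and clear denominators.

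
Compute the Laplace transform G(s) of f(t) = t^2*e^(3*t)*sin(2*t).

L{sin(2t)} = 2/(s^2 + 4).
Multiplying by e^(3t) shifts s → s - 3, so L{e^(3*t)*sin(2*t)} = 2/((s - 3)^2 + 4).
Then apply L{t^2·g(t)} = (-1)^2 d^2/ds^2[H(s)] with H(s) = 2/((s - 3)^2 + 4):
differentiating 2 times and applying the sign gives 4*(3*s^2 - 18*s + 23)/(s^2 - 6*s + 13)^3.

G(s) = 4*(3*s^2 - 18*s + 23)/(s^2 - 6*s + 13)^3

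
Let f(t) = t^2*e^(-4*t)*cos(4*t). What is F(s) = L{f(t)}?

L{cos(4t)} = s/(s^2 + 16).
Multiplying by e^(-4t) shifts s → s + 4, so L{e^(-4*t)*cos(4*t)} = (s + 4)/((s + 4)^2 + 16).
Then apply L{t^2·g(t)} = (-1)^2 d^2/ds^2[G(s)] with G(s) = (s + 4)/((s + 4)^2 + 16):
differentiating 2 times and applying the sign gives 2*(s + 4)*(s^2 + 8*s - 32)/(s^2 + 8*s + 32)^3.

F(s) = 2*(s + 4)*(s^2 + 8*s - 32)/(s^2 + 8*s + 32)^3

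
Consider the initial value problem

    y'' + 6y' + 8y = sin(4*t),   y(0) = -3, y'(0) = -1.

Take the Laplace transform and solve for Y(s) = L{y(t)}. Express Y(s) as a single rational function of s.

Transform both sides with L{·}.
With L{y''} = s^2 Y - s·y(0) - y'(0) and L{y'} = sY - y(0), with y(0) = -3, y'(0) = -1: the LHS transforms to (s^2 + 6*s + 8)Y - (-3*s - 19).
The right side is L{sin(4*t)} = 4/(s^2 + 16).
So (s^2 + 6*s + 8)Y = 4/(s^2 + 16) + (-3*s - 19).
Solve for Y(s) and write it as one ratio of polynomials.

Y(s) = (-3*s^3 - 19*s^2 - 48*s - 300)/(s^4 + 6*s^3 + 24*s^2 + 96*s + 128)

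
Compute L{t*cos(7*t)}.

(s - 7)*(s + 7)/(s^2 + 49)^2

L{cos(7t)} = s/(s^2 + 49).
Then apply L{t·g(t)} = -d/ds[G(s)] with G(s) = s/(s^2 + 49):
differentiating 1 time and applying the sign gives (s - 7)*(s + 7)/(s^2 + 49)^2.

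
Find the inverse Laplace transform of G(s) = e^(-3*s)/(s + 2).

Heaviside(t - 3)*(exp(-2*t + 6))

The factor e^(-3s) signals a time shift by c = 3 (second shifting theorem).
L{e^(-2t)} = 1/(s + 2), so L^-1{1/(s + 2)} = e^(-2*t).
Hence the inverse is u(t - 3) times that function evaluated at t - 3.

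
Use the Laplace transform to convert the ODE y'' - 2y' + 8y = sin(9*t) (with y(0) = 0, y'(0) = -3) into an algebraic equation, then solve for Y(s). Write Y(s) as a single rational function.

Y(s) = (-3*s^2 - 234)/(s^4 - 2*s^3 + 89*s^2 - 162*s + 648)

Laplace-transform each side.
Using L{y''} = s^2 Y - s·y(0) - y'(0) and L{y'} = sY - y(0), with y(0) = 0, y'(0) = -3, the left side becomes (s^2 - 2*s + 8)Y - (-3).
The right side is L{sin(9*t)} = 9/(s^2 + 81).
So (s^2 - 2*s + 8)Y = 9/(s^2 + 81) + (-3).
Solve for Y(s) and write it as one ratio of polynomials.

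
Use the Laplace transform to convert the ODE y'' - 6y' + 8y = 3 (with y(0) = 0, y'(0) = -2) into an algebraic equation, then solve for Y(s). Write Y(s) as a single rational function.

Transform both sides with L{·}.
With L{y''} = s^2 Y - s·y(0) - y'(0) and L{y'} = sY - y(0), with y(0) = 0, y'(0) = -2: the LHS transforms to (s^2 - 6*s + 8)Y - (-2).
The right side is L{3} = 3/s.
So (s^2 - 6*s + 8)Y = 3/s + (-2).
Divide through and combine into a single rational function.

Y(s) = (-2*s + 3)/(s^3 - 6*s^2 + 8*s)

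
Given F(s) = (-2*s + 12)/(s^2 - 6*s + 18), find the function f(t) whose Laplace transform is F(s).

Complete the square in the denominator: s^2 - 6*s + 18 = (s - 3)^2 + 3^2.
Split the numerator to match: -2*s + 12 = -2·(s - 3) + 2·3.
Invert each term: -2·(s - 3)/((s - 3)^2 + 9) ↔ -2e^(3t)cos(3t); 2·3/((s - 3)^2 + 9) ↔ 2e^(3t)sin(3t).

f(t) = 2*exp(3*t)*sin(3*t) - 2*exp(3*t)*cos(3*t)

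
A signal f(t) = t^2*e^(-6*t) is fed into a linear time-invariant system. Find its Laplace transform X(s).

L{t^2} = 2!/s^3 = 2/s^3.
By the first shifting theorem, multiplying by e^(-6t) replaces s with s + 6.

X(s) = 2/(s + 6)^3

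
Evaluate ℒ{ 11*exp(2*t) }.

11/(s - 2)

L{11} = 11/s.
By the first shifting theorem, multiplying by e^(2t) replaces s with s - 2.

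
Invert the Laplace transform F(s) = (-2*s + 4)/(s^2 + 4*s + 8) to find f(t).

Complete the square in the denominator: s^2 + 4*s + 8 = (s + 2)^2 + 2^2.
Split the numerator to match: -2*s + 4 = -2·(s + 2) + 4·2.
Invert each term: -2·(s + 2)/((s + 2)^2 + 4) ↔ -2e^(-2t)cos(2t); 4·2/((s + 2)^2 + 4) ↔ 4e^(-2t)sin(2t).

f(t) = 4*exp(-2*t)*sin(2*t) - 2*exp(-2*t)*cos(2*t)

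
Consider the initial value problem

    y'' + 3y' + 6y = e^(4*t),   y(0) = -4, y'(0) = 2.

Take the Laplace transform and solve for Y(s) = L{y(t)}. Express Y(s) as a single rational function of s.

Y(s) = (-4*s^2 + 6*s + 41)/(s^3 - s^2 - 6*s - 24)

Transform both sides with L{·}.
Using L{y''} = s^2 Y - s·y(0) - y'(0) and L{y'} = sY - y(0), with y(0) = -4, y'(0) = 2, the left side becomes (s^2 + 3*s + 6)Y - (-4*s - 10).
The right side is L{e^(4*t)} = 1/(s - 4).
So (s^2 + 3*s + 6)Y = 1/(s - 4) + (-4*s - 10).
Divide through and combine into a single rational function.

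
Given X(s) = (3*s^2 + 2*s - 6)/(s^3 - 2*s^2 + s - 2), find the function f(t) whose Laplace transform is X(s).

f(t) = 2*exp(2*t) + 4*sin(t) + cos(t)

Factor the denominator: s^3 - 2*s^2 + s - 2 = (s - 2)*(s^2 + 1).
Partial fraction decomposition gives [2/(s - 2)] + [s/(s^2 + 1)] + [4/(s^2 + 1)].
Invert each term: 2/(s - 2) ↔ 2e^(2t); 1·s/(s^2 + 1) ↔ cos(t); 4·1/(s^2 + 1) ↔ 4sin(t).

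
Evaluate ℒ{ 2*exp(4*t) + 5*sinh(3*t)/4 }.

15/(4*(s^2 - 9)) + 2/(s - 4)

The transform is linear, so treat each term independently.
(5/4)·[L{sinh(3t)} = 3/(s^2 - 9)]; (2)·[L{e^(4t)} = 1/(s - 4)].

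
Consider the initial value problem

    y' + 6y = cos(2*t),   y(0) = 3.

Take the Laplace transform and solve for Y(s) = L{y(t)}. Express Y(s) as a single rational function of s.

Laplace-transform each side.
The derivative rules (L{y'} = sY - y(0) = sY - 3) turn the left side into (s + 6)Y - (3).
The right side is L{cos(2*t)} = s/(s^2 + 4).
So (s + 6)Y = s/(s^2 + 4) + (3).
Solve for Y(s) and write it as one ratio of polynomials.

Y(s) = (3*s^2 + s + 12)/(s^3 + 6*s^2 + 4*s + 24)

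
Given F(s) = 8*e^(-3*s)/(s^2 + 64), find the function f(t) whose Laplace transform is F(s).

The factor e^(-3s) signals a time shift by c = 3 (second shifting theorem).
L{sin(8t)} = 8/(s^2 + 64), so L^-1{8/(s^2 + 64)} = sin(8*t).
Hence the inverse is u(t - 3) times that function evaluated at t - 3.

f(t) = Heaviside(t - 3)*(sin(8*t - 24))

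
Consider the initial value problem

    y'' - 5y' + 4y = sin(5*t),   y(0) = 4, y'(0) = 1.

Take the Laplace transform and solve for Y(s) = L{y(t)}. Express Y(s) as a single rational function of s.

Laplace-transform each side.
Using L{y''} = s^2 Y - s·y(0) - y'(0) and L{y'} = sY - y(0), with y(0) = 4, y'(0) = 1, the left side becomes (s^2 - 5*s + 4)Y - (4*s - 19).
The right side is L{sin(5*t)} = 5/(s^2 + 25).
So (s^2 - 5*s + 4)Y = 5/(s^2 + 25) + (4*s - 19).
Divide through and combine into a single rational function.

Y(s) = (4*s^3 - 19*s^2 + 100*s - 470)/(s^4 - 5*s^3 + 29*s^2 - 125*s + 100)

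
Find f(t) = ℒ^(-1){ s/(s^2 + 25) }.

Since L{cos(5t)} = s/(s^2 + 25), the inverse is cos(5*t).

f(t) = cos(5*t)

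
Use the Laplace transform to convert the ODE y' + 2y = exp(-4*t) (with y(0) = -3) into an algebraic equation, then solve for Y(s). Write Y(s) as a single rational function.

Y(s) = (-3*s - 11)/(s^2 + 6*s + 8)

Apply the Laplace transform to the equation.
With L{y'} = sY - y(0) = sY - (-3): the LHS transforms to (s + 2)Y - (-3).
The right side is L{exp(-4*t)} = 1/(s + 4).
So (s + 2)Y = 1/(s + 4) + (-3).
Solve for Y(s) and write it as one ratio of polynomials.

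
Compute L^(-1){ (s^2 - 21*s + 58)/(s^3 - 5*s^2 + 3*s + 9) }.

Factor the denominator: s^3 - 5*s^2 + 3*s + 9 = (s - 3)^2*(s + 1).
Partial fraction decomposition gives [-4/(s - 3)] + [(s - 3)^(-2)] + [5/(s + 1)].
Invert each term: -4/(s - 3) ↔ -4e^(3t); 1/(s - 3)^2 ↔ t·e^(3t); 5/(s + 1) ↔ 5e^(-t).

t*exp(3*t) - 4*exp(3*t) + 5*exp(-t)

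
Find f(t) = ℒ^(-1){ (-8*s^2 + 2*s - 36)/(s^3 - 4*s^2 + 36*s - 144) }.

Factor the denominator: s^3 - 4*s^2 + 36*s - 144 = (s - 4)*(s^2 + 36).
Partial fraction decomposition gives [-3/(s - 4)] + [-5*s/(s^2 + 36)] + [-18/(s^2 + 36)].
Invert each term: -3/(s - 4) ↔ -3e^(4t); -5·s/(s^2 + 36) ↔ -5cos(6t); -3·6/(s^2 + 36) ↔ -3sin(6t).

f(t) = -3*exp(4*t) - 3*sin(6*t) - 5*cos(6*t)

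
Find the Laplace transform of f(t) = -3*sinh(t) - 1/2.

By linearity of the Laplace transform, transform each term separately.
L{-1/2} = (-1/2)/s; (-3)·[L{sinh(t)} = 1/(s^2 - 1)].

-3/(s^2 - 1) - 1/(2*s)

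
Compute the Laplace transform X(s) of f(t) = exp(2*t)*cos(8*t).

L{cos(8t)} = s/(s^2 + 64).
By the first shifting theorem, multiplying by e^(2t) replaces s with s - 2.

X(s) = (s - 2)/((s - 2)^2 + 64)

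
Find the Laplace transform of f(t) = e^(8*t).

1/(s - 8)

L{e^(8t)} = 1/(s - 8).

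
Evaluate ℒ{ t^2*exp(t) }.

2/(s - 1)^3

L{e^(t)} = 1/(s - 1).
Then apply L{t^2·g(t)} = (-1)^2 d^2/ds^2[G(s)] with G(s) = 1/(s - 1):
differentiating 2 times and applying the sign gives 2/(s - 1)^3.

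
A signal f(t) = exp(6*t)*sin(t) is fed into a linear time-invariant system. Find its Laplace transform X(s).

X(s) = 1/((s - 6)^2 + 1)

L{sin(t)} = 1/(s^2 + 1).
By the first shifting theorem, multiplying by e^(6t) replaces s with s - 6.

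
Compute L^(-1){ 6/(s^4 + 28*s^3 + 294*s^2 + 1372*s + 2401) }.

Rewrite the denominator: s^4 + 28*s^3 + 294*s^2 + 1372*s + 2401 = (s + 7)^4.
The form in (s + 7) signals a first-shifting-theorem factor e^(-7t).
Since L{t^3} = 3!/s^4 = 6/s^4, the inverse is t^3*e^(-7*t).

t^3*exp(-7*t)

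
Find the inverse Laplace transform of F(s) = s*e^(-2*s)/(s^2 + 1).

The factor e^(-2s) signals a time shift by c = 2 (second shifting theorem).
L{cos(t)} = s/(s^2 + 1), so L^-1{s/(s^2 + 1)} = cos(t).
Hence the inverse is u(t - 2) times that function evaluated at t - 2.

Heaviside(t - 2)*(cos(t - 2))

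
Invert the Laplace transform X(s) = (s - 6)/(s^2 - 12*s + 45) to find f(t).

Rewrite the denominator: s^2 - 12*s + 45 = (s - 6)^2 + 9.
The form in (s - 6) signals a first-shifting-theorem factor e^(6t).
Since L{cos(3t)} = s/(s^2 + 9), the inverse is e^(6*t)*cos(3*t).

f(t) = exp(6*t)*cos(3*t)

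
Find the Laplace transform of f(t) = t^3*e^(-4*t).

L{t^3} = 3!/s^4 = 6/s^4.
By the first shifting theorem, multiplying by e^(-4t) replaces s with s + 4.

6/(s + 4)^4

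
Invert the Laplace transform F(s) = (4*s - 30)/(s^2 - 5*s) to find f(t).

Factor the denominator: s^2 - 5*s = s*(s - 5).
Partial fraction decomposition gives [6/s] + [-2/(s - 5)].
Invert each term: 6/(s - 0) ↔ 6e^(0t); -2/(s - 5) ↔ -2e^(5t).

f(t) = -2*exp(5*t) + 6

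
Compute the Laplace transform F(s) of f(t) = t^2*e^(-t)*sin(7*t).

F(s) = 14*(3*s^2 + 6*s - 46)/(s^2 + 2*s + 50)^3

L{sin(7t)} = 7/(s^2 + 49).
Multiplying by e^(-t) shifts s → s + 1, so L{e^(-t)*sin(7*t)} = 7/((s + 1)^2 + 49).
Then apply L{t^2·g(t)} = (-1)^2 d^2/ds^2[G(s)] with G(s) = 7/((s + 1)^2 + 49):
differentiating 2 times and applying the sign gives 14*(3*s^2 + 6*s - 46)/(s^2 + 2*s + 50)^3.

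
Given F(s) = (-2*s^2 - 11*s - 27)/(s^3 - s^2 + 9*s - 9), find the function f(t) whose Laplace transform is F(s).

Factor the denominator: s^3 - s^2 + 9*s - 9 = (s - 1)*(s^2 + 9).
Partial fraction decomposition gives [-4/(s - 1)] + [2*s/(s^2 + 9)] + [-9/(s^2 + 9)].
Invert each term: -4/(s - 1) ↔ -4e^(t); 2·s/(s^2 + 9) ↔ 2cos(3t); -3·3/(s^2 + 9) ↔ -3sin(3t).

f(t) = -4*exp(t) - 3*sin(3*t) + 2*cos(3*t)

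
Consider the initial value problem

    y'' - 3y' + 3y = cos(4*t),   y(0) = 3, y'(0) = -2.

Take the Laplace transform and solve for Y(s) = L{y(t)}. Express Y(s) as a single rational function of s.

Take the Laplace transform of both sides.
Using L{y''} = s^2 Y - s·y(0) - y'(0) and L{y'} = sY - y(0), with y(0) = 3, y'(0) = -2, the left side becomes (s^2 - 3*s + 3)Y - (3*s - 11).
The right side is L{cos(4*t)} = s/(s^2 + 16).
So (s^2 - 3*s + 3)Y = s/(s^2 + 16) + (3*s - 11).
Isolate Y and clear denominators.

Y(s) = (3*s^3 - 11*s^2 + 49*s - 176)/(s^4 - 3*s^3 + 19*s^2 - 48*s + 48)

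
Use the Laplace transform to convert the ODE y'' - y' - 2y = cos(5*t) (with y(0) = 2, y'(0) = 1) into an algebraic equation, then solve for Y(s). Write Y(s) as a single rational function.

Y(s) = (2*s^3 - s^2 + 51*s - 25)/(s^4 - s^3 + 23*s^2 - 25*s - 50)

Take the Laplace transform of both sides.
Using L{y''} = s^2 Y - s·y(0) - y'(0) and L{y'} = sY - y(0), with y(0) = 2, y'(0) = 1, the left side becomes (s^2 - s - 2)Y - (2*s - 1).
The right side is L{cos(5*t)} = s/(s^2 + 25).
So (s^2 - s - 2)Y = s/(s^2 + 25) + (2*s - 1).
Solve for Y(s) and write it as one ratio of polynomials.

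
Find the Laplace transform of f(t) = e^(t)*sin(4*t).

L{sin(4t)} = 4/(s^2 + 16).
By the first shifting theorem, multiplying by e^(t) replaces s with s - 1.

4/((s - 1)^2 + 16)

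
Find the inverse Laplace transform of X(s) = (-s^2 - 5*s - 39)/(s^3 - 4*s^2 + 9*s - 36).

Factor the denominator: s^3 - 4*s^2 + 9*s - 36 = (s - 4)*(s^2 + 9).
Partial fraction decomposition gives [-3/(s - 4)] + [2*s/(s^2 + 9)] + [3/(s^2 + 9)].
Invert each term: -3/(s - 4) ↔ -3e^(4t); 2·s/(s^2 + 9) ↔ 2cos(3t); 1·3/(s^2 + 9) ↔ sin(3t).

-3*exp(4*t) + sin(3*t) + 2*cos(3*t)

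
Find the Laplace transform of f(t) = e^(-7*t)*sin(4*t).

L{sin(4t)} = 4/(s^2 + 16).
By the first shifting theorem, multiplying by e^(-7t) replaces s with s + 7.

4/((s + 7)^2 + 16)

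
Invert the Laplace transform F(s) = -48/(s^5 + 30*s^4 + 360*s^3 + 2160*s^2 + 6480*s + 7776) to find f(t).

f(t) = -2*t^4*exp(-6*t)

Rewrite the denominator: s^5 + 30*s^4 + 360*s^3 + 2160*s^2 + 6480*s + 7776 = (s + 6)^5.
The form in (s + 6) signals a first-shifting-theorem factor e^(-6t).
Since L{t^4} = 4!/s^5 = 24/s^5, the inverse is t^4*e^(-6*t), scaled by -2.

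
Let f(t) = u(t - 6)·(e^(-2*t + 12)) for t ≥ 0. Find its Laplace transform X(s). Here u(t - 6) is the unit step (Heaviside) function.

X(s) = exp(-6*s)/(s + 2)

By the second shifting theorem, L{u(t - c)·g(t - c)} = e^(-cs)·G(s) with c = 6 and G(s) = L{g(t)}.
L{e^(-2t)} = 1/(s + 2).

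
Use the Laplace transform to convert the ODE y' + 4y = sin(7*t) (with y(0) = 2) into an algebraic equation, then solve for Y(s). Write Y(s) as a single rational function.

Apply the Laplace transform to the equation.
Using L{y'} = sY - y(0) = sY - 2, the left side becomes (s + 4)Y - (2).
The right side is L{sin(7*t)} = 7/(s^2 + 49).
So (s + 4)Y = 7/(s^2 + 49) + (2).
Isolate Y and clear denominators.

Y(s) = (2*s^2 + 105)/(s^3 + 4*s^2 + 49*s + 196)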